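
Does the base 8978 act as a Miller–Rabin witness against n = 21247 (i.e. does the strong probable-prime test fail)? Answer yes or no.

n − 1 = 21246 = 2^1 · 10623, so s = 1 and d = 10623.
x_0 = 8978^10623 mod 21247 = 1.
x_0 = 1, so 8978 is not a witness.

no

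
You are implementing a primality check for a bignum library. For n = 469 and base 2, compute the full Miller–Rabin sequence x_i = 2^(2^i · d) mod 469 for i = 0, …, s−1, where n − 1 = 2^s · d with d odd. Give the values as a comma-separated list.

295, 260

n − 1 = 468 = 2^2 · 117, so s = 2 and d = 117.
x_0 = 2^117 mod 469 = 295.
x_1 = 295^2 mod 469 = 260.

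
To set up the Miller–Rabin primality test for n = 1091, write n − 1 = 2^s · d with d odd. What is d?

Halving: 1090 → 545; 545 is odd.
So 1090 = 2^1 · 545.

545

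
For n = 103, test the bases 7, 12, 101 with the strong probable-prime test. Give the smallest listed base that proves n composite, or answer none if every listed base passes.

none

n − 1 = 102 = 2^1 · 51, so s = 1 and d = 51.
Base 7: x_0 = 7^51 mod 103 = 1. x_0 = 1, so 7 is not a witness.
Base 12: x_0 = 12^51 mod 103 = 102. x_0 = 102 ≡ −1, so 12 is not a witness.
Base 101: x_0 = 101^51 mod 103 = 102. x_0 = 102 ≡ −1, so 101 is not a witness.
No listed base is a witness for 103.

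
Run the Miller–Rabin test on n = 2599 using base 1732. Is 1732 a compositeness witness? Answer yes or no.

yes

n − 1 = 2598 = 2^1 · 1299, so s = 1 and d = 1299.
x_0 = 1732^1299 mod 2599 = 812.
x_0 ∉ {1, 2598} and s = 1, so 1732 is a Miller–Rabin witness and 2599 is composite.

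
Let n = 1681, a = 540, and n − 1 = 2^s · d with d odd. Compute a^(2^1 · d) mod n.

378

n − 1 = 1680 = 2^4 · 105, so s = 4 and d = 105.
By repeated squaring, 540^105 ≡ 905 (mod 1681).
x_0 = 905.
x_1 = 905^2 mod 1681 = 378.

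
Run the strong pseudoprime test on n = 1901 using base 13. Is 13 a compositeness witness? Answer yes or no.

n − 1 = 1900 = 2^2 · 475, so s = 2 and d = 475.
By repeated squaring, 13^475 ≡ 1 (mod 1901).
x_0 = 13^475 mod 1901 = 1.
x_0 = 1, so 13 is not a witness.

no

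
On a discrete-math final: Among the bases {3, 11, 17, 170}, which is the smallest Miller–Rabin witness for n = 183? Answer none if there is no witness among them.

n − 1 = 182 = 2^1 · 91, so s = 1 and d = 91.
Base 3: x_0 = 3^91 mod 183 = 3. x_0 ∉ {1, 182} and s = 1, so 3 is a Miller–Rabin witness and 183 is composite.
Base 11: x_0 = 11^91 mod 183 = 50. x_0 ∉ {1, 182} and s = 1, so 11 is a Miller–Rabin witness and 183 is composite.
Base 17: x_0 = 17^91 mod 183 = 44. x_0 ∉ {1, 182} and s = 1, so 17 is a Miller–Rabin witness and 183 is composite.
Base 170: x_0 = 170^91 mod 183 = 170. x_0 ∉ {1, 182} and s = 1, so 170 is a Miller–Rabin witness and 183 is composite.
The smallest witness among the given bases is 3.

3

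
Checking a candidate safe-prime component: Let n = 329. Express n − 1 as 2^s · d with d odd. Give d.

Halving: 328 → 164 → 82 → 41; 41 is odd.
So 328 = 2^3 · 41.

41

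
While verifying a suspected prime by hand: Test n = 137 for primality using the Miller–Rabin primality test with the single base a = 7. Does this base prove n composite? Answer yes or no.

n − 1 = 136 = 2^3 · 17, so s = 3 and d = 17.
x_0 = 7^17 mod 137 = 100.
x_0 is neither 1 nor 136, so continue squaring.
x_1 = 100^2 mod 137 = 136.
x_1 ≡ −1, so 7 is not a witness.

no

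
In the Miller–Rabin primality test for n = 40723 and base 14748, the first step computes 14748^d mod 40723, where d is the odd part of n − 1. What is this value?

19615

n − 1 = 40722 = 2^1 · 20361, so s = 1 and d = 20361.
14748^20361 mod 40723 = 19615.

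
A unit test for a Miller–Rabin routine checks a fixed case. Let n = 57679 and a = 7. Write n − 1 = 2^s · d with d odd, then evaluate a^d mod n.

1

n − 1 = 57678 = 2^1 · 28839, so s = 1 and d = 28839.
Repeated squaring mod 57679: 7^1 ≡ 7, 7^2 ≡ 49, 7^4 ≡ 2401, 7^8 ≡ 54580, 7^16 ≡ 29087, 7^32 ≡ 17997, 7^64 ≡ 24424, 7^128 ≡ 15558, 7^256 ≡ 30280, 7^512 ≡ 13016, 7^1024 ≡ 13033, 7^2048 ≡ 52113, 7^4096 ≡ 6733, 7^8192 ≡ 55274, 7^16384 ≡ 16125.
28839 = 16384 + 8192 + 4096 + 128 + 32 + 4 + 2 + 1, so 7^28839 ≡ 16125·55274·6733·15558·17997·2401·49·7 ≡ 1 (mod 57679).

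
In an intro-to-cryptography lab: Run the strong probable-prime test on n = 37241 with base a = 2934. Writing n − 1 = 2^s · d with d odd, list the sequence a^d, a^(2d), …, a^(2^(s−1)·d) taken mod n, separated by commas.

31750, 23112, 16881

n − 1 = 37240 = 2^3 · 4655, so s = 3 and d = 4655.
x_0 = 2934^4655 mod 37241 = 31750.
x_1 = 31750^2 mod 37241 = 23112.
x_2 = 23112^2 mod 37241 = 16881.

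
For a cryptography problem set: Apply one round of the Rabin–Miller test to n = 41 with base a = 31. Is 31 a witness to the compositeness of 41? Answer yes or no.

n − 1 = 40 = 2^3 · 5, so s = 3 and d = 5.
Repeated squaring mod 41: 31^1 ≡ 31, 31^2 ≡ 18, 31^4 ≡ 37.
5 = 4 + 1, so 31^5 ≡ 37·31 ≡ 40 (mod 41).
x_0 = 31^5 mod 41 = 40.
x_0 = 40 ≡ −1, so 31 is not a witness.

no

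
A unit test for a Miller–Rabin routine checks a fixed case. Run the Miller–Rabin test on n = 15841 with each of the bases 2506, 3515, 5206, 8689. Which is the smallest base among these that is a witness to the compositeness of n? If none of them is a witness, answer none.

2506

n − 1 = 15840 = 2^5 · 495, so s = 5 and d = 495.
Base 2506: x_0 = 2506^495 mod 15841 = 6013. x_0 is neither 1 nor 15840, so continue squaring. x_1 = 6013^2 mod 15841 = 7007. x_2 = 7007^2 mod 15841 = 6790. x_3 = 6790^2 mod 15841 = 6790. x_4 = 6790^2 mod 15841 = 6790. Reached i = s−1 = 4 without hitting −1: 2506 is a Miller–Rabin witness and 15841 is composite.
Base 3515: x_0 = 3515^495 mod 15841 = 8989. x_0 is neither 1 nor 15840, so continue squaring. x_1 = 8989^2 mod 15841 = 13021. x_2 = 13021^2 mod 15841 = 218. x_3 = 218^2 mod 15841 = 1. x_3 = 1 but x_2 ≠ ±1, a nontrivial square root of 1 — 3515 is a witness and 15841 is composite.
Base 5206: x_0 = 5206^495 mod 15841 = 12802. x_0 is neither 1 nor 15840, so continue squaring. x_1 = 12802^2 mod 15841 = 218. x_2 = 218^2 mod 15841 = 1. x_2 = 1 but x_1 ≠ ±1, a nontrivial square root of 1 — 5206 is a witness and 15841 is composite.
Base 8689: x_0 = 8689^495 mod 15841 = 1. x_0 = 1, so 8689 is not a witness.
The smallest witness among the given bases is 2506.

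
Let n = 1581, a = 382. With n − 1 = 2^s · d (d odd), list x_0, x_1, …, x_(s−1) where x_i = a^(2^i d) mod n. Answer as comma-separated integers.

1141, 718

n − 1 = 1580 = 2^2 · 395, so s = 2 and d = 395.
x_0 = 382^395 mod 1581 = 1141.
x_1 = 1141^2 mod 1581 = 718.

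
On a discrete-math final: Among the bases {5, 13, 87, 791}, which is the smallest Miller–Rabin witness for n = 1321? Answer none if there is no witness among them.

n − 1 = 1320 = 2^3 · 165, so s = 3 and d = 165.
Base 5: x_0 = 5^165 mod 1321 = 1064. x_0 is neither 1 nor 1320, so continue squaring. x_1 = 1064^2 mod 1321 = 1320. x_1 ≡ −1, so 5 is not a witness.
Base 13: x_0 = 13^165 mod 1321 = 371. x_0 is neither 1 nor 1320, so continue squaring. x_1 = 371^2 mod 1321 = 257. x_2 = 257^2 mod 1321 = 1320. x_2 ≡ −1, so 13 is not a witness.
Base 87: x_0 = 87^165 mod 1321 = 1064. x_0 is neither 1 nor 1320, so continue squaring. x_1 = 1064^2 mod 1321 = 1320. x_1 ≡ −1, so 87 is not a witness.
Base 791: x_0 = 791^165 mod 1321 = 1320. x_0 = 1320 ≡ −1, so 791 is not a witness.
No listed base is a witness for 1321.

none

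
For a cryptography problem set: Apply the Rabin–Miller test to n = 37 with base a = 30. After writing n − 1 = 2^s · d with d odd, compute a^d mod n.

36

n − 1 = 36 = 2^2 · 9, so s = 2 and d = 9.
By repeated squaring, 30^9 ≡ 36 (mod 37).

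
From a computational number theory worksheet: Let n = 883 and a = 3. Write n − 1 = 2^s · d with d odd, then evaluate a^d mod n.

882

n − 1 = 882 = 2^1 · 441, so s = 1 and d = 441.
3^441 mod 883 = 882.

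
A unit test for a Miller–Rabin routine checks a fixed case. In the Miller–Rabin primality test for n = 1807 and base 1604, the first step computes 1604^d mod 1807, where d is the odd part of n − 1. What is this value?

n − 1 = 1806 = 2^1 · 903, so s = 1 and d = 903.
1604^903 mod 1807 = 1568.

1568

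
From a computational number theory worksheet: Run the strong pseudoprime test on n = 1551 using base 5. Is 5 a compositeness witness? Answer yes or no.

n − 1 = 1550 = 2^1 · 775, so s = 1 and d = 775.
x_0 = 5^775 mod 1551 = 782.
x_0 ∉ {1, 1550} and s = 1, so 5 is a Miller–Rabin witness and 1551 is composite.

yes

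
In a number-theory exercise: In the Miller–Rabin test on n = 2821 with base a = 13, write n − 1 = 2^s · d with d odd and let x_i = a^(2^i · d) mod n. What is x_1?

2171

n − 1 = 2820 = 2^2 · 705, so s = 2 and d = 705.
By repeated squaring, 13^705 ≡ 650 (mod 2821).
x_0 = 650.
x_1 = 650^2 mod 2821 = 2171.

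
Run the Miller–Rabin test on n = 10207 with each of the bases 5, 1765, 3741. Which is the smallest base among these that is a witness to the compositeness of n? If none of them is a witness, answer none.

5

n − 1 = 10206 = 2^1 · 5103, so s = 1 and d = 5103.
Base 5: x_0 = 5^5103 mod 10207 = 4732. x_0 ∉ {1, 10206} and s = 1, so 5 is a Miller–Rabin witness and 10207 is composite.
Base 1765: x_0 = 1765^5103 mod 10207 = 9546. x_0 ∉ {1, 10206} and s = 1, so 1765 is a Miller–Rabin witness and 10207 is composite.
Base 3741: x_0 = 3741^5103 mod 10207 = 7525. x_0 ∉ {1, 10206} and s = 1, so 3741 is a Miller–Rabin witness and 10207 is composite.
The smallest witness among the given bases is 5.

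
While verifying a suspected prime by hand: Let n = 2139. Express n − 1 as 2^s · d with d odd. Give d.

Halving: 2138 → 1069; 1069 is odd.
So 2138 = 2^1 · 1069.

1069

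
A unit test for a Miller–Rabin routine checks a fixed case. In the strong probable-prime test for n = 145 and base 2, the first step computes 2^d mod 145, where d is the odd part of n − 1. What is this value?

77

n − 1 = 144 = 2^4 · 9, so s = 4 and d = 9.
Repeated squaring mod 145: 2^1 ≡ 2, 2^2 ≡ 4, 2^4 ≡ 16, 2^8 ≡ 111.
9 = 8 + 1, so 2^9 ≡ 111·2 ≡ 77 (mod 145).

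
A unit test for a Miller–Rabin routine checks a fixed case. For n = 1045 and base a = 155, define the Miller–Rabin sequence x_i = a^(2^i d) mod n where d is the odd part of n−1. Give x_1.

n − 1 = 1044 = 2^2 · 261, so s = 2 and d = 261.
x_0 = 155^261 mod 1045 = 265.
x_1 = 265^2 mod 1045 = 210.

210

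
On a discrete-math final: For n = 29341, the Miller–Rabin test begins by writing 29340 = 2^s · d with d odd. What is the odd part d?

7335

Halving: 29340 → 14670 → 7335; 7335 is odd.
So 29340 = 2^2 · 7335.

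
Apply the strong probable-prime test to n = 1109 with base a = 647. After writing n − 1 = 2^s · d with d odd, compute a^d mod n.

n − 1 = 1108 = 2^2 · 277, so s = 2 and d = 277.
By repeated squaring, 647^277 ≡ 755 (mod 1109).

755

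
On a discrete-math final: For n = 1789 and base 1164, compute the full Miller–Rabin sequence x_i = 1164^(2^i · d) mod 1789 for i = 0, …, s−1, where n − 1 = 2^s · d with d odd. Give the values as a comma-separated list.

n − 1 = 1788 = 2^2 · 447, so s = 2 and d = 447.
x_0 = 1164^447 mod 1789 = 1788.
x_1 = 1788^2 mod 1789 = 1.

1788, 1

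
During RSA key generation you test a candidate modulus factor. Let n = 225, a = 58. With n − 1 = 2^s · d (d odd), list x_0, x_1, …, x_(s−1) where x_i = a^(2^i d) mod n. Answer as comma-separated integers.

202, 79, 166, 106, 211

n − 1 = 224 = 2^5 · 7, so s = 5 and d = 7.
x_0 = 58^7 mod 225 = 202.
x_1 = 202^2 mod 225 = 79.
x_2 = 79^2 mod 225 = 166.
x_3 = 166^2 mod 225 = 106.
x_4 = 106^2 mod 225 = 211.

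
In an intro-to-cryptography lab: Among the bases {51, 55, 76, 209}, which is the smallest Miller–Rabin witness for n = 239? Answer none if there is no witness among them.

none

n − 1 = 238 = 2^1 · 119, so s = 1 and d = 119.
Base 51: x_0 = 51^119 mod 239 = 1. x_0 = 1, so 51 is not a witness.
Base 55: x_0 = 55^119 mod 239 = 1. x_0 = 1, so 55 is not a witness.
Base 76: x_0 = 76^119 mod 239 = 238. x_0 = 238 ≡ −1, so 76 is not a witness.
Base 209: x_0 = 209^119 mod 239 = 238. x_0 = 238 ≡ −1, so 209 is not a witness.
No listed base is a witness for 239.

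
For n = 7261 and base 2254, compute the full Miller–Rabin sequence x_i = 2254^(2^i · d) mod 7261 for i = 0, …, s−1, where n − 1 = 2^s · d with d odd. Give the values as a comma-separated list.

n − 1 = 7260 = 2^2 · 1815, so s = 2 and d = 1815.
x_0 = 2254^1815 mod 7261 = 6426.
x_1 = 6426^2 mod 7261 = 169.

6426, 169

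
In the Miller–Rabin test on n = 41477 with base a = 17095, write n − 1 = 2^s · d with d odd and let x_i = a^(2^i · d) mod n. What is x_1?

5440

n − 1 = 41476 = 2^2 · 10369, so s = 2 and d = 10369.
x_0 = 17095^10369 mod 41477 = 34670.
x_1 = 34670^2 mod 41477 = 5440.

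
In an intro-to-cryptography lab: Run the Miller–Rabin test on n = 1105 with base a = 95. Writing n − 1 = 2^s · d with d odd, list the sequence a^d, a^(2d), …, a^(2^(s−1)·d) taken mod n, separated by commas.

805, 495, 820, 560

n − 1 = 1104 = 2^4 · 69, so s = 4 and d = 69.
x_0 = 95^69 mod 1105 = 805.
x_1 = 805^2 mod 1105 = 495.
x_2 = 495^2 mod 1105 = 820.
x_3 = 820^2 mod 1105 = 560.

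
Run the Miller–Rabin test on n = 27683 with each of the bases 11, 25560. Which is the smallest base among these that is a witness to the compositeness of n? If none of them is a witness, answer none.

n − 1 = 27682 = 2^1 · 13841, so s = 1 and d = 13841.
Base 11: x_0 = 11^13841 mod 27683 = 22902. x_0 ∉ {1, 27682} and s = 1, so 11 is a Miller–Rabin witness and 27683 is composite.
Base 25560: x_0 = 25560^13841 mod 27683 = 25312. x_0 ∉ {1, 27682} and s = 1, so 25560 is a Miller–Rabin witness and 27683 is composite.
The smallest witness among the given bases is 11.

11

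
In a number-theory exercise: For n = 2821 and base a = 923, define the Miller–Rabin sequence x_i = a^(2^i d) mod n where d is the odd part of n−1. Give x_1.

n − 1 = 2820 = 2^2 · 705, so s = 2 and d = 705.
x_0 = 923^705 mod 2821 = 650.
x_1 = 650^2 mod 2821 = 2171.

2171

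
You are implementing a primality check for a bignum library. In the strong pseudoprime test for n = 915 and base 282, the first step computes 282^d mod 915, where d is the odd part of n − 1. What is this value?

342

n − 1 = 914 = 2^1 · 457, so s = 1 and d = 457.
Repeated squaring mod 915: 282^1 ≡ 282, 282^2 ≡ 834, 282^4 ≡ 156, 282^8 ≡ 546, 282^16 ≡ 741, 282^32 ≡ 81, 282^64 ≡ 156, 282^128 ≡ 546, 282^256 ≡ 741.
457 = 256 + 128 + 64 + 8 + 1, so 282^457 ≡ 741·546·156·546·282 ≡ 342 (mod 915).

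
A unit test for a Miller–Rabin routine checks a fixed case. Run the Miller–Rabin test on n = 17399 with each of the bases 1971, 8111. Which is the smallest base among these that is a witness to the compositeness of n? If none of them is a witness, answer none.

n − 1 = 17398 = 2^1 · 8699, so s = 1 and d = 8699.
Base 1971: x_0 = 1971^8699 mod 17399 = 12754. x_0 ∉ {1, 17398} and s = 1, so 1971 is a Miller–Rabin witness and 17399 is composite.
Base 8111: x_0 = 8111^8699 mod 17399 = 12322. x_0 ∉ {1, 17398} and s = 1, so 8111 is a Miller–Rabin witness and 17399 is composite.
The smallest witness among the given bases is 1971.

1971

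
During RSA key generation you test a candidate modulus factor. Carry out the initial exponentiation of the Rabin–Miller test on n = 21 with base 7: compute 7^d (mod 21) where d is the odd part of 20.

n − 1 = 20 = 2^2 · 5, so s = 2 and d = 5.
7^5 mod 21 = 7.

7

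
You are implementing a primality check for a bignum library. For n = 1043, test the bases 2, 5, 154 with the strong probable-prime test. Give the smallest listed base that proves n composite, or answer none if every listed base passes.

2

n − 1 = 1042 = 2^1 · 521, so s = 1 and d = 521.
Base 2: x_0 = 2^521 mod 1043 = 886. x_0 ∉ {1, 1042} and s = 1, so 2 is a Miller–Rabin witness and 1043 is composite.
Base 5: x_0 = 5^521 mod 1043 = 423. x_0 ∉ {1, 1042} and s = 1, so 5 is a Miller–Rabin witness and 1043 is composite.
Base 154: x_0 = 154^521 mod 1043 = 721. x_0 ∉ {1, 1042} and s = 1, so 154 is a Miller–Rabin witness and 1043 is composite.
The smallest witness among the given bases is 2.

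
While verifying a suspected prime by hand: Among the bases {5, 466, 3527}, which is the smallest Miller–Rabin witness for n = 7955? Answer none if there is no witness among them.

n − 1 = 7954 = 2^1 · 3977, so s = 1 and d = 3977.
Base 5: x_0 = 5^3977 mod 7955 = 3685. x_0 ∉ {1, 7954} and s = 1, so 5 is a Miller–Rabin witness and 7955 is composite.
Base 466: x_0 = 466^3977 mod 7955 = 3446. x_0 ∉ {1, 7954} and s = 1, so 466 is a Miller–Rabin witness and 7955 is composite.
Base 3527: x_0 = 3527^3977 mod 7955 = 7397. x_0 ∉ {1, 7954} and s = 1, so 3527 is a Miller–Rabin witness and 7955 is composite.
The smallest witness among the given bases is 5.

5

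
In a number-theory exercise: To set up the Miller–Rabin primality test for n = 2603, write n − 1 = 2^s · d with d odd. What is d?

1301

Halving: 2602 → 1301; 1301 is odd.
So 2602 = 2^1 · 1301.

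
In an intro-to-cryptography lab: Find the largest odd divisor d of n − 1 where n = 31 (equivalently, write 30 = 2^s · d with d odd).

Halving: 30 → 15; 15 is odd.
So 30 = 2^1 · 15.

15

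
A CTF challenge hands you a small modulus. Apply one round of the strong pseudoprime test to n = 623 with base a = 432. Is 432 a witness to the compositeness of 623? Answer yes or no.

yes

n − 1 = 622 = 2^1 · 311, so s = 1 and d = 311.
x_0 = 432^311 mod 623 = 150.
x_0 ∉ {1, 622} and s = 1, so 432 is a Miller–Rabin witness and 623 is composite.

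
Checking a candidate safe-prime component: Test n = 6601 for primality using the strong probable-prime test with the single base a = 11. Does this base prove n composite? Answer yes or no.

yes

n − 1 = 6600 = 2^3 · 825, so s = 3 and d = 825.
x_0 = 11^825 mod 6601 = 3564.
x_0 is neither 1 nor 6600, so continue squaring.
x_1 = 3564^2 mod 6601 = 1772.
x_2 = 1772^2 mod 6601 = 4509.
Reached i = s−1 = 2 without hitting −1: 11 is a Miller–Rabin witness and 6601 is composite.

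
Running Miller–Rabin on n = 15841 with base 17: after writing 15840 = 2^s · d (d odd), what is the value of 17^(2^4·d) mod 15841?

n − 1 = 15840 = 2^5 · 495, so s = 5 and d = 495.
Repeated squaring mod 15841: 17^1 ≡ 17, 17^2 ≡ 289, 17^4 ≡ 4316, 17^8 ≡ 14681, 17^16 ≡ 14956, 17^32 ≡ 7016, 17^64 ≡ 6269, 17^128 ≡ 14681, 17^256 ≡ 14956.
495 = 256 + 128 + 64 + 32 + 8 + 4 + 2 + 1, so 17^495 ≡ 14956·14681·6269·7016·14681·4316·289·17 ≡ 10198 (mod 15841).
x_0 = 10198.
x_1 = 10198^2 mod 15841 = 3039.
x_2 = 3039^2 mod 15841 = 218.
x_3 = 218^2 mod 15841 = 1.
x_4 = 1^2 mod 15841 = 1.

1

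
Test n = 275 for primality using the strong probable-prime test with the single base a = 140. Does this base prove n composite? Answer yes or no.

yes

n − 1 = 274 = 2^1 · 137, so s = 1 and d = 137.
x_0 = 140^137 mod 275 = 200.
x_0 ∉ {1, 274} and s = 1, so 140 is a Miller–Rabin witness and 275 is composite.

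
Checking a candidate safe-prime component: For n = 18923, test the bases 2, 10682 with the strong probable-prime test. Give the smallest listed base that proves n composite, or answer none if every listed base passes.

n − 1 = 18922 = 2^1 · 9461, so s = 1 and d = 9461.
Base 2: x_0 = 2^9461 mod 18923 = 8144. x_0 ∉ {1, 18922} and s = 1, so 2 is a Miller–Rabin witness and 18923 is composite.
Base 10682: x_0 = 10682^9461 mod 18923 = 5539. x_0 ∉ {1, 18922} and s = 1, so 10682 is a Miller–Rabin witness and 18923 is composite.
The smallest witness among the given bases is 2.

2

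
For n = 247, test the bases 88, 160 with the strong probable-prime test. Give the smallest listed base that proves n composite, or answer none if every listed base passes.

n − 1 = 246 = 2^1 · 123, so s = 1 and d = 123.
Base 88: x_0 = 88^123 mod 247 = 246. x_0 = 246 ≡ −1, so 88 is not a witness.
Base 160: x_0 = 160^123 mod 247 = 246. x_0 = 246 ≡ −1, so 160 is not a witness.
No listed base is a witness for 247.

none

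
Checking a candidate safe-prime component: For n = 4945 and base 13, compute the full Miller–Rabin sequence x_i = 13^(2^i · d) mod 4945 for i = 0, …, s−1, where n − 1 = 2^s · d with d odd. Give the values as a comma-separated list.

n − 1 = 4944 = 2^4 · 309, so s = 4 and d = 309.
x_0 = 13^309 mod 4945 = 2658.
x_1 = 2658^2 mod 4945 = 3504.
x_2 = 3504^2 mod 4945 = 4526.
x_3 = 4526^2 mod 4945 = 2486.

2658, 3504, 4526, 2486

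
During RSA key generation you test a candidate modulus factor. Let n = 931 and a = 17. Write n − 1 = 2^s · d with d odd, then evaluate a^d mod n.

n − 1 = 930 = 2^1 · 465, so s = 1 and d = 465.
Repeated squaring mod 931: 17^1 ≡ 17, 17^2 ≡ 289, 17^4 ≡ 662, 17^8 ≡ 674, 17^16 ≡ 879, 17^32 ≡ 842, 17^64 ≡ 473, 17^128 ≡ 289, 17^256 ≡ 662.
465 = 256 + 128 + 64 + 16 + 1, so 17^465 ≡ 662·289·473·879·17 ≡ 748 (mod 931).

748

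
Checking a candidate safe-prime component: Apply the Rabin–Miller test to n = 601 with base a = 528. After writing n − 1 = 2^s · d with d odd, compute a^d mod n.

n − 1 = 600 = 2^3 · 75, so s = 3 and d = 75.
528^75 mod 601 = 542.

542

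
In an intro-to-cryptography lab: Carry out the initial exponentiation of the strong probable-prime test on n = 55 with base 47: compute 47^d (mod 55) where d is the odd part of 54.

53

n − 1 = 54 = 2^1 · 27, so s = 1 and d = 27.
47^27 mod 55 = 53.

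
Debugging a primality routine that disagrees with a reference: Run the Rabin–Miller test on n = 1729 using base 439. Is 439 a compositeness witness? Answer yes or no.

no

n − 1 = 1728 = 2^6 · 27, so s = 6 and d = 27.
x_0 = 439^27 mod 1729 = 1728.
x_0 = 1728 ≡ −1, so 439 is not a witness.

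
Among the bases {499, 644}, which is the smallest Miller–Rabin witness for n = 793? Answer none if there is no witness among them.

644

n − 1 = 792 = 2^3 · 99, so s = 3 and d = 99.
Base 499: x_0 = 499^99 mod 793 = 294. x_0 is neither 1 nor 792, so continue squaring. x_1 = 294^2 mod 793 = 792. x_1 ≡ −1, so 499 is not a witness.
Base 644: x_0 = 644^99 mod 793 = 70. x_0 is neither 1 nor 792, so continue squaring. x_1 = 70^2 mod 793 = 142. x_2 = 142^2 mod 793 = 339. Reached i = s−1 = 2 without hitting −1: 644 is a Miller–Rabin witness and 793 is composite.
The smallest witness among the given bases is 644.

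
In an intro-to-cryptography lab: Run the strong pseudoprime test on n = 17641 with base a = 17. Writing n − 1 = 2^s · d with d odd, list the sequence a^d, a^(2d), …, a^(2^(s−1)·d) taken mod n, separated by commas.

n − 1 = 17640 = 2^3 · 2205, so s = 3 and d = 2205.
x_0 = 17^2205 mod 17641 = 7864.
x_1 = 7864^2 mod 17641 = 10791.
x_2 = 10791^2 mod 17641 = 15081.

7864, 10791, 15081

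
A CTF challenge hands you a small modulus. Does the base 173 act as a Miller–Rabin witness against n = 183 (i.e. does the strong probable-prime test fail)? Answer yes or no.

yes

n − 1 = 182 = 2^1 · 91, so s = 1 and d = 91.
x_0 = 173^91 mod 183 = 71.
x_0 ∉ {1, 182} and s = 1, so 173 is a Miller–Rabin witness and 183 is composite.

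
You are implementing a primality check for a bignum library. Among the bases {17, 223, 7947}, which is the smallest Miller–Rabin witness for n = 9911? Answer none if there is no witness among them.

17

n − 1 = 9910 = 2^1 · 4955, so s = 1 and d = 4955.
Base 17: x_0 = 17^4955 mod 9911 = 7820. x_0 ∉ {1, 9910} and s = 1, so 17 is a Miller–Rabin witness and 9911 is composite.
Base 223: x_0 = 223^4955 mod 9911 = 144. x_0 ∉ {1, 9910} and s = 1, so 223 is a Miller–Rabin witness and 9911 is composite.
Base 7947: x_0 = 7947^4955 mod 9911 = 3334. x_0 ∉ {1, 9910} and s = 1, so 7947 is a Miller–Rabin witness and 9911 is composite.
The smallest witness among the given bases is 17.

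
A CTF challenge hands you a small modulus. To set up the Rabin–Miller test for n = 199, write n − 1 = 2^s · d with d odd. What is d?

99

Halving: 198 → 99; 99 is odd.
So 198 = 2^1 · 99.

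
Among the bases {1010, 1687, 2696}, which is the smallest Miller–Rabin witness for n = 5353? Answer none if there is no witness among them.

n − 1 = 5352 = 2^3 · 669, so s = 3 and d = 669.
Base 1010: x_0 = 1010^669 mod 5353 = 2828. x_0 is neither 1 nor 5352, so continue squaring. x_1 = 2828^2 mod 5353 = 202. x_2 = 202^2 mod 5353 = 3333. Reached i = s−1 = 2 without hitting −1: 1010 is a Miller–Rabin witness and 5353 is composite.
Base 1687: x_0 = 1687^669 mod 5353 = 381. x_0 is neither 1 nor 5352, so continue squaring. x_1 = 381^2 mod 5353 = 630. x_2 = 630^2 mod 5353 = 778. Reached i = s−1 = 2 without hitting −1: 1687 is a Miller–Rabin witness and 5353 is composite.
Base 2696: x_0 = 2696^669 mod 5353 = 890. x_0 is neither 1 nor 5352, so continue squaring. x_1 = 890^2 mod 5353 = 5209. x_2 = 5209^2 mod 5353 = 4677. Reached i = s−1 = 2 without hitting −1: 2696 is a Miller–Rabin witness and 5353 is composite.
The smallest witness among the given bases is 1010.

1010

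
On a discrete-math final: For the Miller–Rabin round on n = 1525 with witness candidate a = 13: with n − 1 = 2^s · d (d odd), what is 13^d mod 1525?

1038

n − 1 = 1524 = 2^2 · 381, so s = 2 and d = 381.
Repeated squaring mod 1525: 13^1 ≡ 13, 13^2 ≡ 169, 13^4 ≡ 1111, 13^8 ≡ 596, 13^16 ≡ 1416, 13^32 ≡ 1206, 13^64 ≡ 1111, 13^128 ≡ 596, 13^256 ≡ 1416.
381 = 256 + 64 + 32 + 16 + 8 + 4 + 1, so 13^381 ≡ 1416·1111·1206·1416·596·1111·13 ≡ 1038 (mod 1525).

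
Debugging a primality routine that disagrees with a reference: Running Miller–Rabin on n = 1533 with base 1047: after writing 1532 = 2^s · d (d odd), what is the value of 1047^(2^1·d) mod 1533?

18

n − 1 = 1532 = 2^2 · 383, so s = 2 and d = 383.
x_0 = 1047^383 mod 1533 = 534.
x_1 = 534^2 mod 1533 = 18.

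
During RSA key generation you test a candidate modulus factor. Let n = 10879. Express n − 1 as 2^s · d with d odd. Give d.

Halving: 10878 → 5439; 5439 is odd.
So 10878 = 2^1 · 5439.

5439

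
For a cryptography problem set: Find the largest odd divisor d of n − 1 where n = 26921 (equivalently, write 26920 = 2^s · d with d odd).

Halving: 26920 → 13460 → 6730 → 3365; 3365 is odd.
So 26920 = 2^3 · 3365.

3365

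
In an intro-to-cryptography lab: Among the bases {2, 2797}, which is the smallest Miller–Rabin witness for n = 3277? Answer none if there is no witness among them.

n − 1 = 3276 = 2^2 · 819, so s = 2 and d = 819.
Base 2: x_0 = 2^819 mod 3277 = 128. x_0 is neither 1 nor 3276, so continue squaring. x_1 = 128^2 mod 3277 = 3276. x_1 ≡ −1, so 2 is not a witness.
Base 2797: x_0 = 2797^819 mod 3277 = 3276. x_0 = 3276 ≡ −1, so 2797 is not a witness.
No listed base is a witness for 3277.

none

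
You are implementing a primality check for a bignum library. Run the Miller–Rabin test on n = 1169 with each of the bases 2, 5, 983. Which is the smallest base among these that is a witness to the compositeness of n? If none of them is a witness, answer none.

n − 1 = 1168 = 2^4 · 73, so s = 4 and d = 73.
Base 2: x_0 = 2^73 mod 1169 = 205. x_0 is neither 1 nor 1168, so continue squaring. x_1 = 205^2 mod 1169 = 1110. x_2 = 1110^2 mod 1169 = 1143. x_3 = 1143^2 mod 1169 = 676. Reached i = s−1 = 3 without hitting −1: 2 is a Miller–Rabin witness and 1169 is composite.
Base 5: x_0 = 5^73 mod 1169 = 614. x_0 is neither 1 nor 1168, so continue squaring. x_1 = 614^2 mod 1169 = 578. x_2 = 578^2 mod 1169 = 919. x_3 = 919^2 mod 1169 = 543. Reached i = s−1 = 3 without hitting −1: 5 is a Miller–Rabin witness and 1169 is composite.
Base 983: x_0 = 983^73 mod 1169 = 339. x_0 is neither 1 nor 1168, so continue squaring. x_1 = 339^2 mod 1169 = 359. x_2 = 359^2 mod 1169 = 291. x_3 = 291^2 mod 1169 = 513. Reached i = s−1 = 3 without hitting −1: 983 is a Miller–Rabin witness and 1169 is composite.
The smallest witness among the given bases is 2.

2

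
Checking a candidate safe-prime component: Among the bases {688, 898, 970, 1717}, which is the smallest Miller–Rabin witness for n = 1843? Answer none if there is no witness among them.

n − 1 = 1842 = 2^1 · 921, so s = 1 and d = 921.
Base 688: x_0 = 688^921 mod 1843 = 64. x_0 ∉ {1, 1842} and s = 1, so 688 is a Miller–Rabin witness and 1843 is composite.
Base 898: x_0 = 898^921 mod 1843 = 1094. x_0 ∉ {1, 1842} and s = 1, so 898 is a Miller–Rabin witness and 1843 is composite.
Base 970: x_0 = 970^921 mod 1843 = 970. x_0 ∉ {1, 1842} and s = 1, so 970 is a Miller–Rabin witness and 1843 is composite.
Base 1717: x_0 = 1717^921 mod 1843 = 77. x_0 ∉ {1, 1842} and s = 1, so 1717 is a Miller–Rabin witness and 1843 is composite.
The smallest witness among the given bases is 688.

688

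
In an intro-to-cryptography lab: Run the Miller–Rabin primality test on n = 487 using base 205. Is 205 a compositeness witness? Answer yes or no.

no

n − 1 = 486 = 2^1 · 243, so s = 1 and d = 243.
x_0 = 205^243 mod 487 = 486.
x_0 = 486 ≡ −1, so 205 is not a witness.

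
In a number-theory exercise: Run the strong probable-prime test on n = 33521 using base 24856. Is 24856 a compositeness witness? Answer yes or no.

no

n − 1 = 33520 = 2^4 · 2095, so s = 4 and d = 2095.
By repeated squaring, 24856^2095 ≡ 23360 (mod 33521).
x_0 = 24856^2095 mod 33521 = 23360.
x_0 is neither 1 nor 33520, so continue squaring.
x_1 = 23360^2 mod 33521 = 1241.
x_2 = 1241^2 mod 33521 = 31636.
x_3 = 31636^2 mod 33521 = 33520.
x_3 ≡ −1, so 24856 is not a witness.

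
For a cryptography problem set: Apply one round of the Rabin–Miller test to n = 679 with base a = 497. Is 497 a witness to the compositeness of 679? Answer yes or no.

yes

n − 1 = 678 = 2^1 · 339, so s = 1 and d = 339.
Repeated squaring mod 679: 497^1 ≡ 497, 497^2 ≡ 532, 497^4 ≡ 560, 497^8 ≡ 581, 497^16 ≡ 98, 497^32 ≡ 98, 497^64 ≡ 98, 497^128 ≡ 98, 497^256 ≡ 98.
339 = 256 + 64 + 16 + 2 + 1, so 497^339 ≡ 98·98·98·532·497 ≡ 273 (mod 679).
x_0 = 497^339 mod 679 = 273.
x_0 ∉ {1, 678} and s = 1, so 497 is a Miller–Rabin witness and 679 is composite.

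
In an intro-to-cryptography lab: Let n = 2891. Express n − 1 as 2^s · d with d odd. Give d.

1445

Halving: 2890 → 1445; 1445 is odd.
So 2890 = 2^1 · 1445.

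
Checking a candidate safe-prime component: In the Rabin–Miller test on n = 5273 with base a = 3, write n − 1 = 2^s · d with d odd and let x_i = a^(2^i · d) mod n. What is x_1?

n − 1 = 5272 = 2^3 · 659, so s = 3 and d = 659.
By repeated squaring, 3^659 ≡ 1539 (mod 5273).
x_0 = 1539.
x_1 = 1539^2 mod 5273 = 944.

944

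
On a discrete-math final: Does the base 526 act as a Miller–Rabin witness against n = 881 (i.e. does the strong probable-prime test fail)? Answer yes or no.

no

n − 1 = 880 = 2^4 · 55, so s = 4 and d = 55.
Repeated squaring mod 881: 526^1 ≡ 526, 526^2 ≡ 42, 526^4 ≡ 2, 526^8 ≡ 4, 526^16 ≡ 16, 526^32 ≡ 256.
55 = 32 + 16 + 4 + 2 + 1, so 526^55 ≡ 256·16·2·42·526 ≡ 1 (mod 881).
x_0 = 526^55 mod 881 = 1.
x_0 = 1, so 526 is not a witness.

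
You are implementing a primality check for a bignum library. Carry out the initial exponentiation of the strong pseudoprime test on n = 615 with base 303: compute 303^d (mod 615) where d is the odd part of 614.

n − 1 = 614 = 2^1 · 307, so s = 1 and d = 307.
Repeated squaring mod 615: 303^1 ≡ 303, 303^2 ≡ 174, 303^4 ≡ 141, 303^8 ≡ 201, 303^16 ≡ 426, 303^32 ≡ 51, 303^64 ≡ 141, 303^128 ≡ 201, 303^256 ≡ 426.
307 = 256 + 32 + 16 + 2 + 1, so 303^307 ≡ 426·51·426·174·303 ≡ 297 (mod 615).

297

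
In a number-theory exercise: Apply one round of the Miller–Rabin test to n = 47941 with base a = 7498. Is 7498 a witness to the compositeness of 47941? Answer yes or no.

n − 1 = 47940 = 2^2 · 11985, so s = 2 and d = 11985.
x_0 = 7498^11985 mod 47941 = 1.
x_0 = 1, so 7498 is not a witness.

no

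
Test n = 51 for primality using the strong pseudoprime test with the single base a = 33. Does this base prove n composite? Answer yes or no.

n − 1 = 50 = 2^1 · 25, so s = 1 and d = 25.
Repeated squaring mod 51: 33^1 ≡ 33, 33^2 ≡ 18, 33^4 ≡ 18, 33^8 ≡ 18, 33^16 ≡ 18.
25 = 16 + 8 + 1, so 33^25 ≡ 18·18·33 ≡ 33 (mod 51).
x_0 = 33^25 mod 51 = 33.
x_0 ∉ {1, 50} and s = 1, so 33 is a Miller–Rabin witness and 51 is composite.

yes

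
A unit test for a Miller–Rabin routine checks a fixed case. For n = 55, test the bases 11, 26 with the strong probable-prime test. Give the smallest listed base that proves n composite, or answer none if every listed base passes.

11

n − 1 = 54 = 2^1 · 27, so s = 1 and d = 27.
Base 11: x_0 = 11^27 mod 55 = 11. x_0 ∉ {1, 54} and s = 1, so 11 is a Miller–Rabin witness and 55 is composite.
Base 26: x_0 = 26^27 mod 55 = 16. x_0 ∉ {1, 54} and s = 1, so 26 is a Miller–Rabin witness and 55 is composite.
The smallest witness among the given bases is 11.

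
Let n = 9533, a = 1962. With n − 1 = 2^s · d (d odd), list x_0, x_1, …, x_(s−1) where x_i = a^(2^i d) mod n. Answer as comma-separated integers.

9532, 1

n − 1 = 9532 = 2^2 · 2383, so s = 2 and d = 2383.
x_0 = 1962^2383 mod 9533 = 9532.
x_1 = 9532^2 mod 9533 = 1.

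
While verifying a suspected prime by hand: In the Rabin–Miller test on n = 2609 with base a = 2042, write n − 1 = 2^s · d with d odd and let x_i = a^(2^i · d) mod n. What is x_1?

271

n − 1 = 2608 = 2^4 · 163, so s = 4 and d = 163.
x_0 = 2042^163 mod 2609 = 2149.
x_1 = 2149^2 mod 2609 = 271.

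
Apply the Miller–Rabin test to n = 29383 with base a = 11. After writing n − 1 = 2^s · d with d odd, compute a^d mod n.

n − 1 = 29382 = 2^1 · 14691, so s = 1 and d = 14691.
11^14691 mod 29383 = 1.

1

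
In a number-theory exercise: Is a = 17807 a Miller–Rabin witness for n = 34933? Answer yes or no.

yes

n − 1 = 34932 = 2^2 · 8733, so s = 2 and d = 8733.
x_0 = 17807^8733 mod 34933 = 12857.
x_0 is neither 1 nor 34932, so continue squaring.
x_1 = 12857^2 mod 34933 = 34426.
Reached i = s−1 = 1 without hitting −1: 17807 is a Miller–Rabin witness and 34933 is composite.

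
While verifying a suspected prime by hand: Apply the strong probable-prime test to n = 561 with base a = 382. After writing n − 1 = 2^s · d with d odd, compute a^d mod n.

274

n − 1 = 560 = 2^4 · 35, so s = 4 and d = 35.
Repeated squaring mod 561: 382^1 ≡ 382, 382^2 ≡ 64, 382^4 ≡ 169, 382^8 ≡ 511, 382^16 ≡ 256, 382^32 ≡ 460.
35 = 32 + 2 + 1, so 382^35 ≡ 460·64·382 ≡ 274 (mod 561).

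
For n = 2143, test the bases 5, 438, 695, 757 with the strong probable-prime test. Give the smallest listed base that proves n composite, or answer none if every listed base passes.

n − 1 = 2142 = 2^1 · 1071, so s = 1 and d = 1071.
Base 5: x_0 = 5^1071 mod 2143 = 2142. x_0 = 2142 ≡ −1, so 5 is not a witness.
Base 438: x_0 = 438^1071 mod 2143 = 1. x_0 = 1, so 438 is not a witness.
Base 695: x_0 = 695^1071 mod 2143 = 2142. x_0 = 2142 ≡ −1, so 695 is not a witness.
Base 757: x_0 = 757^1071 mod 2143 = 2142. x_0 = 2142 ≡ −1, so 757 is not a witness.
No listed base is a witness for 2143.

none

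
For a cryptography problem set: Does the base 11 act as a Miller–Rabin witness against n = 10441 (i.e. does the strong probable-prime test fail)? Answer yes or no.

n − 1 = 10440 = 2^3 · 1305, so s = 3 and d = 1305.
x_0 = 11^1305 mod 10441 = 461.
x_0 is neither 1 nor 10440, so continue squaring.
x_1 = 461^2 mod 10441 = 3701.
x_2 = 3701^2 mod 10441 = 9250.
Reached i = s−1 = 2 without hitting −1: 11 is a Miller–Rabin witness and 10441 is composite.

yes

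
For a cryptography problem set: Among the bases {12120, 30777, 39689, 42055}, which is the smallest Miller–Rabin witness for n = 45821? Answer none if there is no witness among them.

n − 1 = 45820 = 2^2 · 11455, so s = 2 and d = 11455.
Base 12120: x_0 = 12120^11455 mod 45821 = 45820. x_0 = 45820 ≡ −1, so 12120 is not a witness.
Base 30777: x_0 = 30777^11455 mod 45821 = 9207. x_0 is neither 1 nor 45820, so continue squaring. x_1 = 9207^2 mod 45821 = 45820. x_1 ≡ −1, so 30777 is not a witness.
Base 39689: x_0 = 39689^11455 mod 45821 = 1. x_0 = 1, so 39689 is not a witness.
Base 42055: x_0 = 42055^11455 mod 45821 = 36614. x_0 is neither 1 nor 45820, so continue squaring. x_1 = 36614^2 mod 45821 = 45820. x_1 ≡ −1, so 42055 is not a witness.
No listed base is a witness for 45821.

none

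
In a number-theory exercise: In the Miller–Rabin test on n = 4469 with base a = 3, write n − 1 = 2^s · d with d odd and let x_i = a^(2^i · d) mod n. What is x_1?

296

n − 1 = 4468 = 2^2 · 1117, so s = 2 and d = 1117.
Repeated squaring mod 4469: 3^1 ≡ 3, 3^2 ≡ 9, 3^4 ≡ 81, 3^8 ≡ 2092, 3^16 ≡ 1313, 3^32 ≡ 3404, 3^64 ≡ 3568, 3^128 ≡ 2912, 3^256 ≡ 2051, 3^512 ≡ 1272, 3^1024 ≡ 206.
1117 = 1024 + 64 + 16 + 8 + 4 + 1, so 3^1117 ≡ 206·3568·1313·2092·81·3 ≡ 407 (mod 4469).
x_0 = 407.
x_1 = 407^2 mod 4469 = 296.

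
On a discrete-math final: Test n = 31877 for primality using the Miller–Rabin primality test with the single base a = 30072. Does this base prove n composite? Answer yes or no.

yes

n − 1 = 31876 = 2^2 · 7969, so s = 2 and d = 7969.
x_0 = 30072^7969 mod 31877 = 14389.
x_0 is neither 1 nor 31876, so continue squaring.
x_1 = 14389^2 mod 31877 = 2206.
Reached i = s−1 = 1 without hitting −1: 30072 is a Miller–Rabin witness and 31877 is composite.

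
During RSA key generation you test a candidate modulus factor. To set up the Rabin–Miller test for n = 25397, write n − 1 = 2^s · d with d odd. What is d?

6349

Halving: 25396 → 12698 → 6349; 6349 is odd.
So 25396 = 2^2 · 6349.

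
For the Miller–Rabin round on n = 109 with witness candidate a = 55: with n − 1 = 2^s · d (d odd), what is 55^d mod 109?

n − 1 = 108 = 2^2 · 27, so s = 2 and d = 27.
55^27 mod 109 = 76.

76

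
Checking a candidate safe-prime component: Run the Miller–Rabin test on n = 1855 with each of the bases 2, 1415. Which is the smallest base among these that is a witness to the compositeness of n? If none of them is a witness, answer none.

2

n − 1 = 1854 = 2^1 · 927, so s = 1 and d = 927.
Base 2: x_0 = 2^927 mod 1855 = 1163. x_0 ∉ {1, 1854} and s = 1, so 2 is a Miller–Rabin witness and 1855 is composite.
Base 1415: x_0 = 1415^927 mod 1855 = 820. x_0 ∉ {1, 1854} and s = 1, so 1415 is a Miller–Rabin witness and 1855 is composite.
The smallest witness among the given bases is 2.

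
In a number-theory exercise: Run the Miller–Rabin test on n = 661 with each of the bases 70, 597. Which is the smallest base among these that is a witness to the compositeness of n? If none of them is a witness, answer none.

n − 1 = 660 = 2^2 · 165, so s = 2 and d = 165.
Base 70: x_0 = 70^165 mod 661 = 1. x_0 = 1, so 70 is not a witness.
Base 597: x_0 = 597^165 mod 661 = 1. x_0 = 1, so 597 is not a witness.
No listed base is a witness for 661.

none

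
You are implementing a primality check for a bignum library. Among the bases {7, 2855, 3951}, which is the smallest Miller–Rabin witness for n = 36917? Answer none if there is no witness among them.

n − 1 = 36916 = 2^2 · 9229, so s = 2 and d = 9229.
Base 7: x_0 = 7^9229 mod 36917 = 11160. x_0 is neither 1 nor 36916, so continue squaring. x_1 = 11160^2 mod 36917 = 24559. Reached i = s−1 = 1 without hitting −1: 7 is a Miller–Rabin witness and 36917 is composite.
Base 2855: x_0 = 2855^9229 mod 36917 = 3589. x_0 is neither 1 nor 36916, so continue squaring. x_1 = 3589^2 mod 36917 = 33805. Reached i = s−1 = 1 without hitting −1: 2855 is a Miller–Rabin witness and 36917 is composite.
Base 3951: x_0 = 3951^9229 mod 36917 = 17859. x_0 is neither 1 nor 36916, so continue squaring. x_1 = 17859^2 mod 36917 = 17918. Reached i = s−1 = 1 without hitting −1: 3951 is a Miller–Rabin witness and 36917 is composite.
The smallest witness among the given bases is 7.

7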